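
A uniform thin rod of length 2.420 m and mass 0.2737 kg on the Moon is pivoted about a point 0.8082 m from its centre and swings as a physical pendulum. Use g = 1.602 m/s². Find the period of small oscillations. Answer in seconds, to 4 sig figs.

5.899 s

For a physical pendulum T = 2π√(I/(mgd)), with d = 0.80820 m from pivot to centre of mass.
I_cm = mL²/12 = 0.2737 × 2.420²/12 = 0.13357 kg·m²; I = I_cm + md² = 0.13357 + 0.2737 × 0.80820² = 0.31235 kg·m².
T = 2π√(0.31235/(0.2737 × 1.602 × 0.80820)) = 5.899 s.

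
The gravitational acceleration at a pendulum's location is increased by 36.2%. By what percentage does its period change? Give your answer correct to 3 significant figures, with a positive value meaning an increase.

T ∝ 1/√g, so T'/T = 1/√(1.362) = 0.8569.
Percentage change in T = (0.8569 − 1) × 100% = -14.3%.

-14.3%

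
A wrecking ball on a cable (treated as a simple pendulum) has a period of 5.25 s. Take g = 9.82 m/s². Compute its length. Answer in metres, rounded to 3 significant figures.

From T = 2π√(L/g), L = gT²/(4π²) = 9.82 × 5.250²/(4π²) = 6.86 m.

6.86 m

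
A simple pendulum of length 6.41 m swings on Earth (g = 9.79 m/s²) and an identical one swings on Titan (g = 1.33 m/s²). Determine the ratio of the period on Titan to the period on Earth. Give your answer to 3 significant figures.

2.71

T ∝ 1/√g, so T₂/T₁ = √(g₁/g₂) = √(9.79/1.33) = 2.71.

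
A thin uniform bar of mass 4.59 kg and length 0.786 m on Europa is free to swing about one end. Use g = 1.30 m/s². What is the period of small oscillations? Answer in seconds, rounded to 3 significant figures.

3.99 s

For a physical pendulum T = 2π√(I/(mgd)), with d = 0.3930 m from pivot to centre of mass.
I_cm = mL²/12 = 4.59 × 0.786²/12 = 0.2363 kg·m²; I = I_cm + md² = 0.2363 + 4.59 × 0.3930² = 0.9452 kg·m².
T = 2π√(0.9452/(4.59 × 1.30 × 0.3930)) = 3.99 s.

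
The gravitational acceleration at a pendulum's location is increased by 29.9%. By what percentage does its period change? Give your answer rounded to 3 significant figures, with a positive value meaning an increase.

-12.3%

T ∝ 1/√g, so T'/T = 1/√(1.299) = 0.8774.
Percentage change in T = (0.8774 − 1) × 100% = -12.3%.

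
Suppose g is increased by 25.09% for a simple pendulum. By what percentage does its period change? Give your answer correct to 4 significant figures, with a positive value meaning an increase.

T ∝ 1/√g, so T'/T = 1/√(1.2509) = 0.89411.
Percentage change in T = (0.89411 − 1) × 100% = -10.59%.

-10.59%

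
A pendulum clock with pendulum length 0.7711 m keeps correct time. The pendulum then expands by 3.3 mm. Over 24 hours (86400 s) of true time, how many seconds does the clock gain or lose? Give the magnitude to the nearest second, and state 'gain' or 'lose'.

T ∝ √L, so T'/T = √(0.77440/0.7711) = 1.00214.
In 86400 s of true time the clock registers 86400/1.00214 = 86215.7 s, so it loses 184 s.

lose 184 s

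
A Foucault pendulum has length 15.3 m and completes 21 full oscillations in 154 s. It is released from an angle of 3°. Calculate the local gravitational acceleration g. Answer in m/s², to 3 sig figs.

11.2 m/s²

T = 154/21 = 7.333 s.
From T = 2π√(L/g), g = 4π²L/T² = 4π² × 15.3/7.333² = 11.2 m/s².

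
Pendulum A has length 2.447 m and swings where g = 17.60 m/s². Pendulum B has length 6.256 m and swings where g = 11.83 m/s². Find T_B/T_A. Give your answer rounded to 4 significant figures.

1.950

T = 2π√(L/g), so T_B/T_A = √((L_B/g_B)/(L_A/g_A)) = √((6.256/11.83)/(2.447/17.60)) = 1.950.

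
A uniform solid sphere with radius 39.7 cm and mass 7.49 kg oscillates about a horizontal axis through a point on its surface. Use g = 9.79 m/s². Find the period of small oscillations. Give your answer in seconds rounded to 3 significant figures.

I_cm = (2/5)mr² = 0.4722 kg·m². The pivot is at distance d = 0.397 m from the centre of mass.
By the parallel-axis theorem, I = I_cm + md² = 0.4722 + 1.180 = 1.653 kg·m².
T = 2π√(I/(mgd)) = 2π√(1.653/(7.49 × 9.79 × 0.397)) = 1.50 s.

1.50 s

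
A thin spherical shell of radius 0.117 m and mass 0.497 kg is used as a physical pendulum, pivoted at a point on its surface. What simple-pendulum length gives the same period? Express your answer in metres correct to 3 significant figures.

0.195 m

The equivalent simple-pendulum length is L_eq = I/(md), where I is about the pivot and d = 0.1170 m.
I_cm = (2/3)mR² = 0.004536 kg·m², so I = I_cm + md² = 0.004536 + 0.006803 = 0.01134 kg·m².
L_eq = 0.01134/(0.497 × 0.1170) = 0.195 m.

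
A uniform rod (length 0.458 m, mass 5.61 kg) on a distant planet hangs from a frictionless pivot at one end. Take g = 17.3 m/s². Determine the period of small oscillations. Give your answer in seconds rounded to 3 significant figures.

For a physical pendulum T = 2π√(I/(mgd)), with d = 0.2290 m from pivot to centre of mass.
I_cm = mL²/12 = 5.61 × 0.458²/12 = 0.09806 kg·m²; I = I_cm + md² = 0.09806 + 5.61 × 0.2290² = 0.3923 kg·m².
T = 2π√(0.3923/(5.61 × 17.3 × 0.2290)) = 0.835 s.

0.835 s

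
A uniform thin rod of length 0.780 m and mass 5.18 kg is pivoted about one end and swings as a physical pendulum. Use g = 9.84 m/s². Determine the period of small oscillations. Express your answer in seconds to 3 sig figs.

For a physical pendulum T = 2π√(I/(mgd)), with d = 0.3900 m from pivot to centre of mass.
I_cm = mL²/12 = 5.18 × 0.780²/12 = 0.2626 kg·m²; I = I_cm + md² = 0.2626 + 5.18 × 0.3900² = 1.051 kg·m².
T = 2π√(1.051/(5.18 × 9.84 × 0.3900)) = 1.44 s.

1.44 s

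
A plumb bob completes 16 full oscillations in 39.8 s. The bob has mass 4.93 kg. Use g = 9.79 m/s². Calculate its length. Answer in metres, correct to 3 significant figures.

1.53 m

T = 39.8/16 = 2.487 s.
From T = 2π√(L/g), L = gT²/(4π²) = 9.79 × 2.487²/(4π²) = 1.53 m.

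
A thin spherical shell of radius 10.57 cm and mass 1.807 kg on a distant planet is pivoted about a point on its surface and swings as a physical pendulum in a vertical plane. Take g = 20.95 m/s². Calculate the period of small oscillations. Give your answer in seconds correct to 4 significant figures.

0.5762 s

I_cm = (2/3)mr² = 0.013459 kg·m². The pivot is at distance d = 0.1057 m from the centre of mass.
By the parallel-axis theorem, I = I_cm + md² = 0.013459 + 0.020189 = 0.033648 kg·m².
T = 2π√(I/(mgd)) = 2π√(0.033648/(1.807 × 20.95 × 0.1057)) = 0.5762 s.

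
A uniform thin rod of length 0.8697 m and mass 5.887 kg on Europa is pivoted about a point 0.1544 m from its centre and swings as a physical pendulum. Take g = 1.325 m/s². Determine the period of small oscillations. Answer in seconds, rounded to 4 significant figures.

For a physical pendulum T = 2π√(I/(mgd)), with d = 0.15440 m from pivot to centre of mass.
I_cm = mL²/12 = 5.887 × 0.8697²/12 = 0.37107 kg·m²; I = I_cm + md² = 0.37107 + 5.887 × 0.15440² = 0.51141 kg·m².
T = 2π√(0.51141/(5.887 × 1.325 × 0.15440)) = 4.094 s.

4.094 s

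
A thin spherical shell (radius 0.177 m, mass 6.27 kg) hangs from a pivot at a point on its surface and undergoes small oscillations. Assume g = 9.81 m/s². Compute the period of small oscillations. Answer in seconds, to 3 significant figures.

I_cm = (2/3)mr² = 0.1310 kg·m². The pivot is at distance d = 0.177 m from the centre of mass.
By the parallel-axis theorem, I = I_cm + md² = 0.1310 + 0.1964 = 0.3274 kg·m².
T = 2π√(I/(mgd)) = 2π√(0.3274/(6.27 × 9.81 × 0.177)) = 1.09 s.

1.09 s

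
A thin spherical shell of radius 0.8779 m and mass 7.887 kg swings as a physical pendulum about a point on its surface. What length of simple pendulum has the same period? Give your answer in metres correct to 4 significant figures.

1.463 m

The equivalent simple-pendulum length is L_eq = I/(md), where I is about the pivot and d = 0.87790 m.
I_cm = (2/3)mR² = 4.0524 kg·m², so I = I_cm + md² = 4.0524 + 6.0786 = 10.131 kg·m².
L_eq = 10.131/(7.887 × 0.87790) = 1.463 m.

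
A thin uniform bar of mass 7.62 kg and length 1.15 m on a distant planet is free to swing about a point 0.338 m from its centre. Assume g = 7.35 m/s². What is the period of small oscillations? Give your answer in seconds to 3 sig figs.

1.89 s

For a physical pendulum T = 2π√(I/(mgd)), with d = 0.3380 m from pivot to centre of mass.
I_cm = mL²/12 = 7.62 × 1.15²/12 = 0.8398 kg·m²; I = I_cm + md² = 0.8398 + 7.62 × 0.3380² = 1.710 kg·m².
T = 2π√(1.710/(7.62 × 7.35 × 0.3380)) = 1.89 s.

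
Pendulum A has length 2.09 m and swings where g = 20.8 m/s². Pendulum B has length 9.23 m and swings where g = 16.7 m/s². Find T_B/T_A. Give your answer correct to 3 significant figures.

T = 2π√(L/g), so T_B/T_A = √((L_B/g_B)/(L_A/g_A)) = √((9.23/16.7)/(2.09/20.8)) = 2.35.

2.35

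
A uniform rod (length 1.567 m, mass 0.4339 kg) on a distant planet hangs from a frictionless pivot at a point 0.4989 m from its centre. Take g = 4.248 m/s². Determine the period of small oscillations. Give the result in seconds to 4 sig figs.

2.907 s

For a physical pendulum T = 2π√(I/(mgd)), with d = 0.49890 m from pivot to centre of mass.
I_cm = mL²/12 = 0.4339 × 1.567²/12 = 0.088786 kg·m²; I = I_cm + md² = 0.088786 + 0.4339 × 0.49890² = 0.19678 kg·m².
T = 2π√(0.19678/(0.4339 × 4.248 × 0.49890)) = 2.907 s.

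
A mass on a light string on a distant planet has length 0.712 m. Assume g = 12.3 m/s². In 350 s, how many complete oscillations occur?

T = 2π√(L/g) = 2π√(0.712/12.3) = 1.512 s.
Number of complete oscillations = ⌊350/1.512⌋ = ⌊231.5⌋ = 231.

231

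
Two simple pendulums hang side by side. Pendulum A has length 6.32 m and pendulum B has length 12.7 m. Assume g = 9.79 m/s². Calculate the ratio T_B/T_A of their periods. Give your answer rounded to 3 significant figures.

1.42

T ∝ √L, so T_B/T_A = √(L_B/L_A) = √(12.7/6.32) = 1.42.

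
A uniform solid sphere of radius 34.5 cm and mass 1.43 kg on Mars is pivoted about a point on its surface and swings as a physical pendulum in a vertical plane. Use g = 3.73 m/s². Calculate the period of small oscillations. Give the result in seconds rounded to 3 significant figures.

2.26 s

I_cm = (2/5)mr² = 0.06808 kg·m². The pivot is at distance d = 0.345 m from the centre of mass.
By the parallel-axis theorem, I = I_cm + md² = 0.06808 + 0.1702 = 0.2383 kg·m².
T = 2π√(I/(mgd)) = 2π√(0.2383/(1.43 × 3.73 × 0.345)) = 2.26 s.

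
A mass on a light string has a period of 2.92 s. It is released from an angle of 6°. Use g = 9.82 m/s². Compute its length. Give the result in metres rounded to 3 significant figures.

From T = 2π√(L/g), L = gT²/(4π²) = 9.82 × 2.920²/(4π²) = 2.12 m.

2.12 m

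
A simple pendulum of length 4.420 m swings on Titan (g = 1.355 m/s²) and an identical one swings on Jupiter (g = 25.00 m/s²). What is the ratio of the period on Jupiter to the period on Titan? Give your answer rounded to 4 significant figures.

T ∝ 1/√g, so T₂/T₁ = √(g₁/g₂) = √(1.355/25.00) = 0.2328.

0.2328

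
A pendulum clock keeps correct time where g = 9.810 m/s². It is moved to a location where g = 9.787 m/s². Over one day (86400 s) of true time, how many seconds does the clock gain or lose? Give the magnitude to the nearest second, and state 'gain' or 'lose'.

The clock's period scales as T ∝ 1/√g, so T'/T = √(9.810/9.787) = 1.00117.
In 86400 s of true time the clock registers 86400/1.00117 = 86298.7 s, so it loses 101 s.

lose 101 s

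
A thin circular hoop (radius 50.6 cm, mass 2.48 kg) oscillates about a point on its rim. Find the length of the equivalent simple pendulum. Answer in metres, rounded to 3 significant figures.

1.01 m

The equivalent simple-pendulum length is L_eq = I/(md), where I is about the pivot and d = 0.5060 m.
I_cm = mR² = 0.6350 kg·m², so I = I_cm + md² = 0.6350 + 0.6350 = 1.270 kg·m².
L_eq = 1.270/(2.48 × 0.5060) = 1.01 m.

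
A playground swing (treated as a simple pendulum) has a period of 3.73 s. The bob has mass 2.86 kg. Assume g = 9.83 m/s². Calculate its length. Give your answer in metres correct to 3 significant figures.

From T = 2π√(L/g), L = gT²/(4π²) = 9.83 × 3.730²/(4π²) = 3.46 m.

3.46 m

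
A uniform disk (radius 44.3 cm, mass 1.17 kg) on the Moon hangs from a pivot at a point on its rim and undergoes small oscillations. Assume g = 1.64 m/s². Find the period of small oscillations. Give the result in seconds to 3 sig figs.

4.00 s

I_cm = ½mr² = 0.1148 kg·m². The pivot is at distance d = 0.443 m from the centre of mass.
By the parallel-axis theorem, I = I_cm + md² = 0.1148 + 0.2296 = 0.3444 kg·m².
T = 2π√(I/(mgd)) = 2π√(0.3444/(1.17 × 1.64 × 0.443)) = 4.00 s.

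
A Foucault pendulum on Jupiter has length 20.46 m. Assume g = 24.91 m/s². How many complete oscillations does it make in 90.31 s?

15

T = 2π√(L/g) = 2π√(20.46/24.91) = 5.6944 s.
Number of complete oscillations = ⌊90.31/5.6944⌋ = ⌊15.860⌋ = 15.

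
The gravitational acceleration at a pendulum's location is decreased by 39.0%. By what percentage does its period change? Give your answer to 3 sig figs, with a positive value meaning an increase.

T ∝ 1/√g, so T'/T = 1/√(0.6100) = 1.280.
Percentage change in T = (1.280 − 1) × 100% = 28.0%.

28.0%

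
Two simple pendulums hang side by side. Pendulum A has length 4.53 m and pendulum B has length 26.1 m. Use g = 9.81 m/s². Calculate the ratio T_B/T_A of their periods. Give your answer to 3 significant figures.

T ∝ √L, so T_B/T_A = √(L_B/L_A) = √(26.1/4.53) = 2.40.

2.40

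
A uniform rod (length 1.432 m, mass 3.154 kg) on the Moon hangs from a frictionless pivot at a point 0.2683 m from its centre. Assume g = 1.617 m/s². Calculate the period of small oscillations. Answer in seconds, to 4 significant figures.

4.701 s

For a physical pendulum T = 2π√(I/(mgd)), with d = 0.26830 m from pivot to centre of mass.
I_cm = mL²/12 = 3.154 × 1.432²/12 = 0.53897 kg·m²; I = I_cm + md² = 0.53897 + 3.154 × 0.26830² = 0.76601 kg·m².
T = 2π√(0.76601/(3.154 × 1.617 × 0.26830)) = 4.701 s.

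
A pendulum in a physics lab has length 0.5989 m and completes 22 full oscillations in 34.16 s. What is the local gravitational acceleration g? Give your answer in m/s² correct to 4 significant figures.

T = 34.16/22 = 1.5527 s.
From T = 2π√(L/g), g = 4π²L/T² = 4π² × 0.5989/1.5527² = 9.807 m/s².

9.807 m/s²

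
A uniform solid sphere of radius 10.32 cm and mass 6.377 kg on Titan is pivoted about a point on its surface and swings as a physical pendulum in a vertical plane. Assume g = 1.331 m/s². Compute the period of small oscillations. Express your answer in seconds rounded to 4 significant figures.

I_cm = (2/5)mr² = 0.027167 kg·m². The pivot is at distance d = 0.1032 m from the centre of mass.
By the parallel-axis theorem, I = I_cm + md² = 0.027167 + 0.067917 = 0.095083 kg·m².
T = 2π√(I/(mgd)) = 2π√(0.095083/(6.377 × 1.331 × 0.1032)) = 2.070 s.

2.070 s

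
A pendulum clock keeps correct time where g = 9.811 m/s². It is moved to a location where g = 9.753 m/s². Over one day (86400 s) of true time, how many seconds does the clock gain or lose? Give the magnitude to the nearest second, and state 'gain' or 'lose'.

The clock's period scales as T ∝ 1/√g, so T'/T = √(9.811/9.753) = 1.00297.
In 86400 s of true time the clock registers 86400/1.00297 = 86144.2 s, so it loses 256 s.

lose 256 s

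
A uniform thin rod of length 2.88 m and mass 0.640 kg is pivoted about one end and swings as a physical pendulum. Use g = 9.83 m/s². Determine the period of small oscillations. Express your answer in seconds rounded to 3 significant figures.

For a physical pendulum T = 2π√(I/(mgd)), with d = 1.440 m from pivot to centre of mass.
I_cm = mL²/12 = 0.640 × 2.88²/12 = 0.4424 kg·m²; I = I_cm + md² = 0.4424 + 0.640 × 1.440² = 1.769 kg·m².
T = 2π√(1.769/(0.640 × 9.83 × 1.440)) = 2.78 s.

2.78 s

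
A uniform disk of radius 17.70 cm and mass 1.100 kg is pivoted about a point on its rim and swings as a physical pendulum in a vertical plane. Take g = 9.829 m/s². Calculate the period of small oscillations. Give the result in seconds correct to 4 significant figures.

I_cm = ½mr² = 0.017231 kg·m². The pivot is at distance d = 0.1770 m from the centre of mass.
By the parallel-axis theorem, I = I_cm + md² = 0.017231 + 0.034462 = 0.051693 kg·m².
T = 2π√(I/(mgd)) = 2π√(0.051693/(1.100 × 9.829 × 0.1770)) = 1.033 s.

1.033 s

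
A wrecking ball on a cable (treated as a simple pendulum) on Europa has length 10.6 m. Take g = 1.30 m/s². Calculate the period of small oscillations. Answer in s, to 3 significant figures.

17.9 s

T = 2π√(L/g) = 2π√(10.6/1.30) = 2π × 2.855 = 17.9 s.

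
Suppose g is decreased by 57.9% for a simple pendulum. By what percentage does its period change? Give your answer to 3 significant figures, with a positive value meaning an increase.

T ∝ 1/√g, so T'/T = 1/√(0.4210) = 1.541.
Percentage change in T = (1.541 − 1) × 100% = 54.1%.

54.1%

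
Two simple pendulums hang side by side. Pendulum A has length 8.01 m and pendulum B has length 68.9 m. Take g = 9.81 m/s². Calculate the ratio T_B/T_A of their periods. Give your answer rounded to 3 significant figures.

T ∝ √L, so T_B/T_A = √(L_B/L_A) = √(68.9/8.01) = 2.93.

2.93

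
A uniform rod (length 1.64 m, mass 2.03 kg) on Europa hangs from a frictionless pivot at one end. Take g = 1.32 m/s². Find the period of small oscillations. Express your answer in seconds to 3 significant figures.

5.72 s

For a physical pendulum T = 2π√(I/(mgd)), with d = 0.8200 m from pivot to centre of mass.
I_cm = mL²/12 = 2.03 × 1.64²/12 = 0.4550 kg·m²; I = I_cm + md² = 0.4550 + 2.03 × 0.8200² = 1.820 kg·m².
T = 2π√(1.820/(2.03 × 1.32 × 0.8200)) = 5.72 s.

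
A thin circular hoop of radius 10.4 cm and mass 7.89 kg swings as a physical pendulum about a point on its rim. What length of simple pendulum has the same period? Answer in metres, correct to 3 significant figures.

The equivalent simple-pendulum length is L_eq = I/(md), where I is about the pivot and d = 0.1040 m.
I_cm = mR² = 0.08534 kg·m², so I = I_cm + md² = 0.08534 + 0.08534 = 0.1707 kg·m².
L_eq = 0.1707/(7.89 × 0.1040) = 0.208 m.

0.208 m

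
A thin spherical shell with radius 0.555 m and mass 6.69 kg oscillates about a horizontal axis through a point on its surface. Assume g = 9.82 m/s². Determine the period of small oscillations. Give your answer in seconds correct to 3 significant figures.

I_cm = (2/3)mr² = 1.374 kg·m². The pivot is at distance d = 0.555 m from the centre of mass.
By the parallel-axis theorem, I = I_cm + md² = 1.374 + 2.061 = 3.434 kg·m².
T = 2π√(I/(mgd)) = 2π√(3.434/(6.69 × 9.82 × 0.555)) = 1.93 s.

1.93 s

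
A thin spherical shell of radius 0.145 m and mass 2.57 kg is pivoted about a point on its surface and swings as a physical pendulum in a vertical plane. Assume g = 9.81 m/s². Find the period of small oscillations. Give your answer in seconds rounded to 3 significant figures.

I_cm = (2/3)mr² = 0.03602 kg·m². The pivot is at distance d = 0.145 m from the centre of mass.
By the parallel-axis theorem, I = I_cm + md² = 0.03602 + 0.05403 = 0.09006 kg·m².
T = 2π√(I/(mgd)) = 2π√(0.09006/(2.57 × 9.81 × 0.145)) = 0.986 s.

0.986 s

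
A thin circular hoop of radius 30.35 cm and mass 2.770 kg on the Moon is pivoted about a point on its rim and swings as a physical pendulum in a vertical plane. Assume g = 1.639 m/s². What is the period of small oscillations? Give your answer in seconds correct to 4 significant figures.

I_cm = mr² = 0.25515 kg·m². The pivot is at distance d = 0.3035 m from the centre of mass.
By the parallel-axis theorem, I = I_cm + md² = 0.25515 + 0.25515 = 0.51030 kg·m².
T = 2π√(I/(mgd)) = 2π√(0.51030/(2.770 × 1.639 × 0.3035)) = 3.824 s.

3.824 s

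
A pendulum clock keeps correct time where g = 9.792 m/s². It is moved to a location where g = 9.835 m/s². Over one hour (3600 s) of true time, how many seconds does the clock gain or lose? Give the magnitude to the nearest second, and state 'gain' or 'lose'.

gain 8 s

The clock's period scales as T ∝ 1/√g, so T'/T = √(9.792/9.835) = 0.997812.
In 3600 s of true time the clock registers 3600/0.997812 = 3607.9 s, so it gains 8 s.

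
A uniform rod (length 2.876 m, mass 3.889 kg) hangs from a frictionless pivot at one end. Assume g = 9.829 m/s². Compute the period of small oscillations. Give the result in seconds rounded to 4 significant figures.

2.775 s

For a physical pendulum T = 2π√(I/(mgd)), with d = 1.4380 m from pivot to centre of mass.
I_cm = mL²/12 = 3.889 × 2.876²/12 = 2.6806 kg·m²; I = I_cm + md² = 2.6806 + 3.889 × 1.4380² = 10.722 kg·m².
T = 2π√(10.722/(3.889 × 9.829 × 1.4380)) = 2.775 s.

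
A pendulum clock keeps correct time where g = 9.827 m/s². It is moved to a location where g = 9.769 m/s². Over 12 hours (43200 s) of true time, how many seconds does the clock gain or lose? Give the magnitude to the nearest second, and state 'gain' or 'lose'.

The clock's period scales as T ∝ 1/√g, so T'/T = √(9.827/9.769) = 1.00296.
In 43200 s of true time the clock registers 43200/1.00296 = 43072.3 s, so it loses 128 s.

lose 128 s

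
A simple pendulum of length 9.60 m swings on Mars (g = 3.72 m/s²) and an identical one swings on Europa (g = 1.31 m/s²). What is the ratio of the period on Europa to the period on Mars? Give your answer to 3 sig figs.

T ∝ 1/√g, so T₂/T₁ = √(g₁/g₂) = √(3.72/1.31) = 1.69.

1.69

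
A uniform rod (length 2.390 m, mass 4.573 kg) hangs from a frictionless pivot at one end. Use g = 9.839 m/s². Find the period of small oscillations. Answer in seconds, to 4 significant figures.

For a physical pendulum T = 2π√(I/(mgd)), with d = 1.1950 m from pivot to centre of mass.
I_cm = mL²/12 = 4.573 × 2.390²/12 = 2.1768 kg·m²; I = I_cm + md² = 2.1768 + 4.573 × 1.1950² = 8.7071 kg·m².
T = 2π√(8.7071/(4.573 × 9.839 × 1.1950)) = 2.528 s.

2.528 s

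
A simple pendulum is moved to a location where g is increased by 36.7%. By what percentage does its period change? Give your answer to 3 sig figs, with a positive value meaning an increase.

-14.5%

T ∝ 1/√g, so T'/T = 1/√(1.367) = 0.8553.
Percentage change in T = (0.8553 − 1) × 100% = -14.5%.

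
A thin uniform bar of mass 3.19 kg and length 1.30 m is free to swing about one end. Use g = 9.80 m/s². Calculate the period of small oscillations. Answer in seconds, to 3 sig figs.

For a physical pendulum T = 2π√(I/(mgd)), with d = 0.6500 m from pivot to centre of mass.
I_cm = mL²/12 = 3.19 × 1.30²/12 = 0.4493 kg·m²; I = I_cm + md² = 0.4493 + 3.19 × 0.6500² = 1.797 kg·m².
T = 2π√(1.797/(3.19 × 9.80 × 0.6500)) = 1.87 s.

1.87 s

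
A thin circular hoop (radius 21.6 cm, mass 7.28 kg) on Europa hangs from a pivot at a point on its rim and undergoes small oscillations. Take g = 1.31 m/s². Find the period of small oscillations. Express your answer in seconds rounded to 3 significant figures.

I_cm = mr² = 0.3397 kg·m². The pivot is at distance d = 0.216 m from the centre of mass.
By the parallel-axis theorem, I = I_cm + md² = 0.3397 + 0.3397 = 0.6793 kg·m².
T = 2π√(I/(mgd)) = 2π√(0.6793/(7.28 × 1.31 × 0.216)) = 3.61 s.

3.61 s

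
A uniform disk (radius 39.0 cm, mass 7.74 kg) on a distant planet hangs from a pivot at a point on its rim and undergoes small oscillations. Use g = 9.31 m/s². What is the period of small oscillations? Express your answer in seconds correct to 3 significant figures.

1.58 s

I_cm = ½mr² = 0.5886 kg·m². The pivot is at distance d = 0.390 m from the centre of mass.
By the parallel-axis theorem, I = I_cm + md² = 0.5886 + 1.177 = 1.766 kg·m².
T = 2π√(I/(mgd)) = 2π√(1.766/(7.74 × 9.31 × 0.390)) = 1.58 s.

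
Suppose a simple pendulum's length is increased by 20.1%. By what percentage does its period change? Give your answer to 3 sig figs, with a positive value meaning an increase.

T ∝ √L, so T'/T = √(1.201) = 1.096.
Percentage change in T = (1.096 − 1) × 100% = 9.59%.

9.59%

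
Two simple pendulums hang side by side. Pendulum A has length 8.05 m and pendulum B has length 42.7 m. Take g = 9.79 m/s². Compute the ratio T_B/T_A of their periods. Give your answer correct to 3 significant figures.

T ∝ √L, so T_B/T_A = √(L_B/L_A) = √(42.7/8.05) = 2.30.

2.30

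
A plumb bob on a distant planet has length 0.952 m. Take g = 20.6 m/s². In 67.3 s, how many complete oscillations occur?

49

T = 2π√(L/g) = 2π√(0.952/20.6) = 1.351 s.
Number of complete oscillations = ⌊67.3/1.351⌋ = ⌊49.83⌋ = 49.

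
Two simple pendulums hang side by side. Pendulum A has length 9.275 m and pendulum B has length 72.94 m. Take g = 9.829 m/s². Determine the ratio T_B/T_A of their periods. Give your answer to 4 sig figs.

T ∝ √L, so T_B/T_A = √(L_B/L_A) = √(72.94/9.275) = 2.804.

2.804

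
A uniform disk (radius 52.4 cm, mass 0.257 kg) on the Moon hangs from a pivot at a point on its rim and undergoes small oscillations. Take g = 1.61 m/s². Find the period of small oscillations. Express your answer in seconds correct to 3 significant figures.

4.39 s

I_cm = ½mr² = 0.03528 kg·m². The pivot is at distance d = 0.524 m from the centre of mass.
By the parallel-axis theorem, I = I_cm + md² = 0.03528 + 0.07057 = 0.1058 kg·m².
T = 2π√(I/(mgd)) = 2π√(0.1058/(0.257 × 1.61 × 0.524)) = 4.39 s.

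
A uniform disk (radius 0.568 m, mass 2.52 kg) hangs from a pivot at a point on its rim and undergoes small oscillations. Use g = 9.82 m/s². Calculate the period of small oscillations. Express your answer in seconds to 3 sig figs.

1.85 s

I_cm = ½mr² = 0.4065 kg·m². The pivot is at distance d = 0.568 m from the centre of mass.
By the parallel-axis theorem, I = I_cm + md² = 0.4065 + 0.8130 = 1.220 kg·m².
T = 2π√(I/(mgd)) = 2π√(1.220/(2.52 × 9.82 × 0.568)) = 1.85 s.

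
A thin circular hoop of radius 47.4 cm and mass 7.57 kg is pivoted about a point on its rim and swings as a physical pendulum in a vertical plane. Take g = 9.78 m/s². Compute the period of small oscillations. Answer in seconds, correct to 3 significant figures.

I_cm = mr² = 1.701 kg·m². The pivot is at distance d = 0.474 m from the centre of mass.
By the parallel-axis theorem, I = I_cm + md² = 1.701 + 1.701 = 3.402 kg·m².
T = 2π√(I/(mgd)) = 2π√(3.402/(7.57 × 9.78 × 0.474)) = 1.96 s.

1.96 s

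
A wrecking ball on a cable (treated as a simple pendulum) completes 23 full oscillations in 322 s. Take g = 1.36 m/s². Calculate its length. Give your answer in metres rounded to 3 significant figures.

6.75 m

T = 322/23 = 14.00 s.
From T = 2π√(L/g), L = gT²/(4π²) = 1.36 × 14.00²/(4π²) = 6.75 m.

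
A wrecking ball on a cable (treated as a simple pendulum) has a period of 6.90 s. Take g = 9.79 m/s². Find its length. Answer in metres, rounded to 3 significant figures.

11.8 m

From T = 2π√(L/g), L = gT²/(4π²) = 9.79 × 6.900²/(4π²) = 11.8 m.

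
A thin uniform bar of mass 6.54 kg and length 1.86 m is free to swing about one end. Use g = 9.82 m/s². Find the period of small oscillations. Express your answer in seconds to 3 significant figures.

For a physical pendulum T = 2π√(I/(mgd)), with d = 0.9300 m from pivot to centre of mass.
I_cm = mL²/12 = 6.54 × 1.86²/12 = 1.885 kg·m²; I = I_cm + md² = 1.885 + 6.54 × 0.9300² = 7.542 kg·m².
T = 2π√(7.542/(6.54 × 9.82 × 0.9300)) = 2.23 s.

2.23 s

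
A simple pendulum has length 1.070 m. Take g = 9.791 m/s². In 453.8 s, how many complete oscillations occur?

T = 2π√(L/g) = 2π√(1.070/9.791) = 2.0771 s.
Number of complete oscillations = ⌊453.8/2.0771⌋ = ⌊218.48⌋ = 218.

218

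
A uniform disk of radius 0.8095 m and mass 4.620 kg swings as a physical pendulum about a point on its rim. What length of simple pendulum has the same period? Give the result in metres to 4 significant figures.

The equivalent simple-pendulum length is L_eq = I/(md), where I is about the pivot and d = 0.80950 m.
I_cm = ½mR² = 1.5137 kg·m², so I = I_cm + md² = 1.5137 + 3.0274 = 4.5412 kg·m².
L_eq = 4.5412/(4.620 × 0.80950) = 1.214 m.

1.214 m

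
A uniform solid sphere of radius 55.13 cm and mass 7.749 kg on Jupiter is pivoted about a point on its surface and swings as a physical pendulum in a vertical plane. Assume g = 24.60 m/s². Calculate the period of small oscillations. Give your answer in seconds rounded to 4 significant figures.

I_cm = (2/5)mr² = 0.94207 kg·m². The pivot is at distance d = 0.5513 m from the centre of mass.
By the parallel-axis theorem, I = I_cm + md² = 0.94207 + 2.3552 = 3.2972 kg·m².
T = 2π√(I/(mgd)) = 2π√(3.2972/(7.749 × 24.60 × 0.5513)) = 1.113 s.

1.113 s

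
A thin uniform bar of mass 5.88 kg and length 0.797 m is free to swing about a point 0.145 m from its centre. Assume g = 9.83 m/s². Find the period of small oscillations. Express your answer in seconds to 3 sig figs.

For a physical pendulum T = 2π√(I/(mgd)), with d = 0.1450 m from pivot to centre of mass.
I_cm = mL²/12 = 5.88 × 0.797²/12 = 0.3113 kg·m²; I = I_cm + md² = 0.3113 + 5.88 × 0.1450² = 0.4349 kg·m².
T = 2π√(0.4349/(5.88 × 9.83 × 0.1450)) = 1.43 s.

1.43 s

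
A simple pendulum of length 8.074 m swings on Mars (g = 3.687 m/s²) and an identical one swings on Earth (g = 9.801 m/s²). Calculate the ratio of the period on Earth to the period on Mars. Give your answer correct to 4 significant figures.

T ∝ 1/√g, so T₂/T₁ = √(g₁/g₂) = √(3.687/9.801) = 0.6133.

0.6133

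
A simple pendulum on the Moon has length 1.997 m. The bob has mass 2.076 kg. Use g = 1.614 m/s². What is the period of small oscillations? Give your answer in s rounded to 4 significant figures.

6.989 s

T = 2π√(L/g) = 2π√(1.997/1.614) = 2π × 1.1123 = 6.989 s.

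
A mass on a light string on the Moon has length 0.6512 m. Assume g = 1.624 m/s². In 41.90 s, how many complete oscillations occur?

10

T = 2π√(L/g) = 2π√(0.6512/1.624) = 3.9787 s.
Number of complete oscillations = ⌊41.90/3.9787⌋ = ⌊10.531⌋ = 10.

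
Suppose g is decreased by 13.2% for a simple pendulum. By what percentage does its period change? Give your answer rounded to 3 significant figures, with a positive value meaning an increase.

7.33%

T ∝ 1/√g, so T'/T = 1/√(0.8680) = 1.073.
Percentage change in T = (1.073 − 1) × 100% = 7.33%.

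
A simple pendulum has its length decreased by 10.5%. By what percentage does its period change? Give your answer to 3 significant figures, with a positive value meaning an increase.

-5.40%

T ∝ √L, so T'/T = √(0.8950) = 0.9460.
Percentage change in T = (0.9460 − 1) × 100% = -5.40%.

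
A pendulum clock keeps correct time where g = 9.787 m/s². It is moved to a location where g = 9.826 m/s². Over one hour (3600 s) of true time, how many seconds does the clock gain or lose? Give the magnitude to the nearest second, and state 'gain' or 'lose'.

The clock's period scales as T ∝ 1/√g, so T'/T = √(9.787/9.826) = 0.998013.
In 3600 s of true time the clock registers 3600/0.998013 = 3607.2 s, so it gains 7 s.

gain 7 s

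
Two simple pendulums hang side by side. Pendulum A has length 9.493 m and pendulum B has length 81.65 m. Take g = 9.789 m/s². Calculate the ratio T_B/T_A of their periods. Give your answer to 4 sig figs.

2.933

T ∝ √L, so T_B/T_A = √(L_B/L_A) = √(81.65/9.493) = 2.933.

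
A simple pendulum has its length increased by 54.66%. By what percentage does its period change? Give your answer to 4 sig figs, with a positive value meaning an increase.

T ∝ √L, so T'/T = √(1.5466) = 1.2436.
Percentage change in T = (1.2436 − 1) × 100% = 24.36%.

24.36%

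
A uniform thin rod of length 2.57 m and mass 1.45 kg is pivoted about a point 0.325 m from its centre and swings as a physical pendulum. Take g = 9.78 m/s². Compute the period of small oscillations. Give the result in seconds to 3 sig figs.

For a physical pendulum T = 2π√(I/(mgd)), with d = 0.3250 m from pivot to centre of mass.
I_cm = mL²/12 = 1.45 × 2.57²/12 = 0.7981 kg·m²; I = I_cm + md² = 0.7981 + 1.45 × 0.3250² = 0.9512 kg·m².
T = 2π√(0.9512/(1.45 × 9.78 × 0.3250)) = 2.85 s.

2.85 s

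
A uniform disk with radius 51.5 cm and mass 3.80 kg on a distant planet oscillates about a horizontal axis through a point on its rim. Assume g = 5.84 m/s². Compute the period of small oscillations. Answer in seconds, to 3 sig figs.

2.29 s

I_cm = ½mr² = 0.5039 kg·m². The pivot is at distance d = 0.515 m from the centre of mass.
By the parallel-axis theorem, I = I_cm + md² = 0.5039 + 1.008 = 1.512 kg·m².
T = 2π√(I/(mgd)) = 2π√(1.512/(3.80 × 5.84 × 0.515)) = 2.29 s.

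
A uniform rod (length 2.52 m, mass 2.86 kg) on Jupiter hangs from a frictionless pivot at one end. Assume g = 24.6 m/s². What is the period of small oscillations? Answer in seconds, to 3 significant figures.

For a physical pendulum T = 2π√(I/(mgd)), with d = 1.260 m from pivot to centre of mass.
I_cm = mL²/12 = 2.86 × 2.52²/12 = 1.514 kg·m²; I = I_cm + md² = 1.514 + 2.86 × 1.260² = 6.054 kg·m².
T = 2π√(6.054/(2.86 × 24.6 × 1.260)) = 1.64 s.

1.64 s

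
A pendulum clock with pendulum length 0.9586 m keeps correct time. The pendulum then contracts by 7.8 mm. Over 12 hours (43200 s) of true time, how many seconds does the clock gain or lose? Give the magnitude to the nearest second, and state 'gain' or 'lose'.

T ∝ √L, so T'/T = √(0.95080/0.9586) = 0.995923.
In 43200 s of true time the clock registers 43200/0.995923 = 43376.8 s, so it gains 177 s.

gain 177 s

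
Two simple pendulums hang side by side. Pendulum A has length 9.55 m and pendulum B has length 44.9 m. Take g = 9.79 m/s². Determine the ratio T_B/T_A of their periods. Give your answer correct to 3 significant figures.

2.17

T ∝ √L, so T_B/T_A = √(L_B/L_A) = √(44.9/9.55) = 2.17.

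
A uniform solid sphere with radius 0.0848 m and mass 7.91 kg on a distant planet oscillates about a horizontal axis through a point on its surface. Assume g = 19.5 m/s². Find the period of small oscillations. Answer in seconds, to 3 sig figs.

0.490 s

I_cm = (2/5)mr² = 0.02275 kg·m². The pivot is at distance d = 0.0848 m from the centre of mass.
By the parallel-axis theorem, I = I_cm + md² = 0.02275 + 0.05688 = 0.07963 kg·m².
T = 2π√(I/(mgd)) = 2π√(0.07963/(7.91 × 19.5 × 0.0848)) = 0.490 s.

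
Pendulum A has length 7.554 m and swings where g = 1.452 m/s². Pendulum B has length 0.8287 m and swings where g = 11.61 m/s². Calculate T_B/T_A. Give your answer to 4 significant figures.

0.1171

T = 2π√(L/g), so T_B/T_A = √((L_B/g_B)/(L_A/g_A)) = √((0.8287/11.61)/(7.554/1.452)) = 0.1171.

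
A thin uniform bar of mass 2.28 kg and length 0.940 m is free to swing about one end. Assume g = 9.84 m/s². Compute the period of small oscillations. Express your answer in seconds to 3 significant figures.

For a physical pendulum T = 2π√(I/(mgd)), with d = 0.4700 m from pivot to centre of mass.
I_cm = mL²/12 = 2.28 × 0.940²/12 = 0.1679 kg·m²; I = I_cm + md² = 0.1679 + 2.28 × 0.4700² = 0.6715 kg·m².
T = 2π√(0.6715/(2.28 × 9.84 × 0.4700)) = 1.59 s.

1.59 s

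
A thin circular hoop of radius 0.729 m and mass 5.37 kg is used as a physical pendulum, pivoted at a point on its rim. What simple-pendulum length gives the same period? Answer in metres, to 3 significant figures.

1.46 m

The equivalent simple-pendulum length is L_eq = I/(md), where I is about the pivot and d = 0.7290 m.
I_cm = mR² = 2.854 kg·m², so I = I_cm + md² = 2.854 + 2.854 = 5.708 kg·m².
L_eq = 5.708/(5.37 × 0.7290) = 1.46 m.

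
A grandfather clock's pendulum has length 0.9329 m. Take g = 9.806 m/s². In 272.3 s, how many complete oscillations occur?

140

T = 2π√(L/g) = 2π√(0.9329/9.806) = 1.9380 s.
Number of complete oscillations = ⌊272.3/1.9380⌋ = ⌊140.51⌋ = 140.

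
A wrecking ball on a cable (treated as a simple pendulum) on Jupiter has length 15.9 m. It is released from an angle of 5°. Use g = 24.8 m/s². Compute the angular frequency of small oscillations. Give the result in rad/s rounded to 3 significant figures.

ω = √(g/L) = √(24.8/15.9) = 1.25 rad/s.

1.25 rad/s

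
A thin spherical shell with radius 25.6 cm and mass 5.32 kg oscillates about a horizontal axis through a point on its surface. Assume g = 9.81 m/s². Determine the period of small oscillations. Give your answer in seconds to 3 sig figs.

I_cm = (2/3)mr² = 0.2324 kg·m². The pivot is at distance d = 0.256 m from the centre of mass.
By the parallel-axis theorem, I = I_cm + md² = 0.2324 + 0.3487 = 0.5811 kg·m².
T = 2π√(I/(mgd)) = 2π√(0.5811/(5.32 × 9.81 × 0.256)) = 1.31 s.

1.31 s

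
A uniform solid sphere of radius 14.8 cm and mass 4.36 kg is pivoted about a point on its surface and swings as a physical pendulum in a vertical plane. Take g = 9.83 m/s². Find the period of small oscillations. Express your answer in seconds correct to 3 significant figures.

I_cm = (2/5)mr² = 0.03820 kg·m². The pivot is at distance d = 0.148 m from the centre of mass.
By the parallel-axis theorem, I = I_cm + md² = 0.03820 + 0.09550 = 0.1337 kg·m².
T = 2π√(I/(mgd)) = 2π√(0.1337/(4.36 × 9.83 × 0.148)) = 0.912 s.

0.912 s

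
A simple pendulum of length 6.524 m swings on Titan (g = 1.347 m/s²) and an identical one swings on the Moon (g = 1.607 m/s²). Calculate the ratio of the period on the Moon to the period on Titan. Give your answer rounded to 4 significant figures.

T ∝ 1/√g, so T₂/T₁ = √(g₁/g₂) = √(1.347/1.607) = 0.9155.

0.9155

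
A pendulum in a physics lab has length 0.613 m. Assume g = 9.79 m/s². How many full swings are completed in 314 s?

T = 2π√(L/g) = 2π√(0.613/9.79) = 1.572 s.
Number of complete oscillations = ⌊314/1.572⌋ = ⌊199.7⌋ = 199.

199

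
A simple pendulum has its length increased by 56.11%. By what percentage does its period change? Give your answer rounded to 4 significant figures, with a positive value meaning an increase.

T ∝ √L, so T'/T = √(1.5611) = 1.2494.
Percentage change in T = (1.2494 − 1) × 100% = 24.94%.

24.94%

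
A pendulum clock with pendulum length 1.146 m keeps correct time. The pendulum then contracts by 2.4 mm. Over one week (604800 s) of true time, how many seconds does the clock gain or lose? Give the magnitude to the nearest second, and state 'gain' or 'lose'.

T ∝ √L, so T'/T = √(1.14360/1.146) = 0.998952.
In 604800 s of true time the clock registers 604800/0.998952 = 605434.3 s, so it gains 634 s.

gain 634 s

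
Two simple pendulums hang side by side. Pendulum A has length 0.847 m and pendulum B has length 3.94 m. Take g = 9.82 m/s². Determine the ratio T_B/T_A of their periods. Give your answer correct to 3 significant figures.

T ∝ √L, so T_B/T_A = √(L_B/L_A) = √(3.94/0.847) = 2.16.

2.16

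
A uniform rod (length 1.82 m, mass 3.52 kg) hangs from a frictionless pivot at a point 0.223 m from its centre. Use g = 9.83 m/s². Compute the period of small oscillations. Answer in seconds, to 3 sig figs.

2.42 s

For a physical pendulum T = 2π√(I/(mgd)), with d = 0.2230 m from pivot to centre of mass.
I_cm = mL²/12 = 3.52 × 1.82²/12 = 0.9716 kg·m²; I = I_cm + md² = 0.9716 + 3.52 × 0.2230² = 1.147 kg·m².
T = 2π√(1.147/(3.52 × 9.83 × 0.2230)) = 2.42 s.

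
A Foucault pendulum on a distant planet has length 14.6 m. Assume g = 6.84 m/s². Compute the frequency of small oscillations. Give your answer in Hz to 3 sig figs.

T = 2π√(L/g) = 2π√(14.6/6.84) = 9.180 s, so f = 1/T = 0.109 Hz.

0.109 Hz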